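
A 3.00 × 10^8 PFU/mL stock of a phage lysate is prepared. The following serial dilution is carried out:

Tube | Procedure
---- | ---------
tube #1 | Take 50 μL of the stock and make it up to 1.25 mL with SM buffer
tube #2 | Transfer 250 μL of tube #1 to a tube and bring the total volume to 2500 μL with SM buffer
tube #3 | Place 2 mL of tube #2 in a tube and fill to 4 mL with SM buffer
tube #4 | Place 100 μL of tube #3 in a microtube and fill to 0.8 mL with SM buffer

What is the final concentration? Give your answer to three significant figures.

7.50 × 10^4 PFU/mL

Step 1: 50 μL brought to 1.25 mL → factor 1250/50 = 25
Step 2: 250 μL brought to 2500 μL → factor 2500/250 = 10
Step 3: 2 mL brought to 4 mL → factor 4/2 = 2
Step 4: 100 μL brought to 0.8 mL → factor 800/100 = 8
Overall dilution factor = 25 × 10 × 2 × 8 = 4000
Final = 3.00 × 10^8 PFU/mL / 4000 = 7.50 × 10^4 PFU/mL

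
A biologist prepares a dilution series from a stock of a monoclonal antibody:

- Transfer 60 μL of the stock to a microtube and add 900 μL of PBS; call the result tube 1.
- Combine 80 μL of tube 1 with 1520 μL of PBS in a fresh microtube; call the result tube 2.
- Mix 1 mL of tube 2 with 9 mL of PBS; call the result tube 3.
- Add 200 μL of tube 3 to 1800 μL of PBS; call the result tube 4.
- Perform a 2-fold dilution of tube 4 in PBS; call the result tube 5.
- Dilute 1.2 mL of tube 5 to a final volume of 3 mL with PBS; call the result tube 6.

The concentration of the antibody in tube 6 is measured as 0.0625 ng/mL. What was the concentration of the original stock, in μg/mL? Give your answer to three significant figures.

Step 1: 60 μL + 900 μL = 960 μL total → factor 960/60 = 16
Step 2: 80 μL + 1520 μL = 1600 μL total → factor 1600/80 = 20
Step 3: 1 mL + 9 mL = 10 mL total → factor 10/1 = 10
Step 4: 200 μL + 1800 μL = 2000 μL total → factor 2000/200 = 10
Step 5: 2-fold → factor 2
Step 6: 1.2 mL brought to 3 mL → factor 3/1.2 = 2.5
Overall dilution factor = 16 × 20 × 10 × 10 × 2 × 2.5 = 1.6 × 10^5
Stock = 0.0625 ng/mL × 1.6 × 10^5 = 1.000 × 10^4 ng/mL = 10.0 μg/mL

10.0 μg/mL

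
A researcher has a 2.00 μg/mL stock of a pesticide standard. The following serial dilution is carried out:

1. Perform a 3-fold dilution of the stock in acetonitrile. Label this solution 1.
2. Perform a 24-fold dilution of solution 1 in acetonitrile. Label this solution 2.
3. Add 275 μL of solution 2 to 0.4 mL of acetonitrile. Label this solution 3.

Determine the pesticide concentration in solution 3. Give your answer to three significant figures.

0.0113 μg/mL

Step 1: 3-fold → factor 3
Step 2: 24-fold → factor 24
Step 3: 275 μL + 0.4 mL = 675 μL total → factor 675/275 = 2.4545
Overall dilution factor = 3 × 24 × 2.4545 = 176.73
Final = 2.00 μg/mL / 176.73 = 0.0113 μg/mL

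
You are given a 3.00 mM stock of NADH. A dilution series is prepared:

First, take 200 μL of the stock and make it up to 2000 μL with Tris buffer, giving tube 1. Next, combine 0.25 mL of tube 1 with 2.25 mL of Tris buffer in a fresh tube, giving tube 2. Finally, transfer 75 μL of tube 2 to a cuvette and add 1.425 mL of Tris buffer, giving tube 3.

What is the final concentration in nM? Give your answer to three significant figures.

Step 1: 200 μL brought to 2000 μL → factor 2000/200 = 10
Step 2: 0.25 mL + 2.25 mL = 2.5 mL total → factor 2.5/0.25 = 10
Step 3: 75 μL + 1.425 mL = 1500 μL total → factor 1500/75 = 20
Overall dilution factor = 10 × 10 × 20 = 2000
Final = 3.00 mM / 2000 = 0.001500 mM = 1.50 × 10^3 nM

1.50 × 10^3 nM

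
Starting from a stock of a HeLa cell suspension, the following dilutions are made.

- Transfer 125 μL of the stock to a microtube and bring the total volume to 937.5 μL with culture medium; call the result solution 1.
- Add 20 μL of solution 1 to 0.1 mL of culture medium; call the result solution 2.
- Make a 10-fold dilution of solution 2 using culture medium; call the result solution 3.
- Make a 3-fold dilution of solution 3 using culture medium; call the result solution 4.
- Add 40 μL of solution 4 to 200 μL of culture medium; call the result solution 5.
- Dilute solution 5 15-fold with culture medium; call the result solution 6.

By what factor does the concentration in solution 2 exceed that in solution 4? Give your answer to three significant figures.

Step 1: 125 μL brought to 937.5 μL → factor 937.5/125 = 7.5
Step 2: 20 μL + 0.1 mL = 120 μL total → factor 120/20 = 6
Step 3: 10-fold → factor 10
Step 4: 3-fold → factor 3
Dilution factor to solution 2 = 45; to solution 4 = 1350
[solution 2]/[solution 4] = (factor to solution 4)/(factor to solution 2) = 1350/45 = 30.0

30.0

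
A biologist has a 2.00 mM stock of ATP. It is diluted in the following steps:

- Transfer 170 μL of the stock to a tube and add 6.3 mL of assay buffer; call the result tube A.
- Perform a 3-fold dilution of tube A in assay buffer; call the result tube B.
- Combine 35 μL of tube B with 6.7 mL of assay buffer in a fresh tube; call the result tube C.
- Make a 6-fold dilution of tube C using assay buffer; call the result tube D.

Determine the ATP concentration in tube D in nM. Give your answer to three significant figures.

Step 1: 170 μL + 6.3 mL = 6470 μL total → factor 6470/170 = 38.059
Step 2: 3-fold → factor 3
Step 3: 35 μL + 6.7 mL = 6735 μL total → factor 6735/35 = 192.43
Step 4: 6-fold → factor 6
Overall dilution factor = 38.059 × 3 × 192.43 × 6 = 1.3182 × 10^5
Final = 2.00 mM / 1.3182 × 10^5 = 1.517 × 10^-5 mM = 15.2 nM

15.2 nM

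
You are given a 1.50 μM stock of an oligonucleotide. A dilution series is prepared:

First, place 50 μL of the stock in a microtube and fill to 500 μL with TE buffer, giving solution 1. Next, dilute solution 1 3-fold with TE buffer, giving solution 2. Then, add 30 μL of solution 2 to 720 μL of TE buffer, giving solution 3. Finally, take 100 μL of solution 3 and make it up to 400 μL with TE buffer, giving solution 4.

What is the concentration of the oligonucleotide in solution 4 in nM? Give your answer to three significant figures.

Step 1: 50 μL brought to 500 μL → factor 500/50 = 10
Step 2: 3-fold → factor 3
Step 3: 30 μL + 720 μL = 750 μL total → factor 750/30 = 25
Step 4: 100 μL brought to 400 μL → factor 400/100 = 4
Overall dilution factor = 10 × 3 × 25 × 4 = 3000
Final = 1.50 μM / 3000 = 0.0005000 μM = 0.500 nM

0.500 nM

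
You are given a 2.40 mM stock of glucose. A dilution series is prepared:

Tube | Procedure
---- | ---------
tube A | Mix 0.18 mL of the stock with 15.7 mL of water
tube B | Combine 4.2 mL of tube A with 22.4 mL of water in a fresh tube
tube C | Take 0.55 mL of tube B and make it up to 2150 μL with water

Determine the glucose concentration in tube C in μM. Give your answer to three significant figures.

1.10 μM

Step 1: 0.18 mL + 15.7 mL = 15.88 mL total → factor 15.88/0.18 = 88.222
Step 2: 4.2 mL + 22.4 mL = 26.6 mL total → factor 26.6/4.2 = 6.3333
Step 3: 0.55 mL brought to 2150 μL → factor 2.15/0.55 = 3.9091
Overall dilution factor = 88.222 × 6.3333 × 3.9091 = 2184.2
Final = 2.40 mM / 2184.2 = 0.001099 mM = 1.10 μM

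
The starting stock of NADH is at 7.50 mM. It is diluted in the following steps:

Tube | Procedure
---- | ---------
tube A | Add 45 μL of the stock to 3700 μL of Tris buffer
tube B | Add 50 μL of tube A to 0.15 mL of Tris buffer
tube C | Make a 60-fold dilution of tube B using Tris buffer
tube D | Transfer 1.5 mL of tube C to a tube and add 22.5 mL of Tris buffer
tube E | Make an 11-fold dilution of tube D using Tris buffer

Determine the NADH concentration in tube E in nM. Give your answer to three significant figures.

Step 1: 45 μL + 3700 μL = 3745 μL total → factor 3745/45 = 83.222
Step 2: 50 μL + 0.15 mL = 200 μL total → factor 200/50 = 4
Step 3: 60-fold → factor 60
Step 4: 1.5 mL + 22.5 mL = 24 mL total → factor 24/1.5 = 16
Step 5: 11-fold → factor 11
Overall dilution factor = 83.222 × 4 × 60 × 16 × 11 = 3.5153 × 10^6
Final = 7.50 mM / 3.5153 × 10^6 = 2.134 × 10^-6 mM = 2.13 nM

2.13 nM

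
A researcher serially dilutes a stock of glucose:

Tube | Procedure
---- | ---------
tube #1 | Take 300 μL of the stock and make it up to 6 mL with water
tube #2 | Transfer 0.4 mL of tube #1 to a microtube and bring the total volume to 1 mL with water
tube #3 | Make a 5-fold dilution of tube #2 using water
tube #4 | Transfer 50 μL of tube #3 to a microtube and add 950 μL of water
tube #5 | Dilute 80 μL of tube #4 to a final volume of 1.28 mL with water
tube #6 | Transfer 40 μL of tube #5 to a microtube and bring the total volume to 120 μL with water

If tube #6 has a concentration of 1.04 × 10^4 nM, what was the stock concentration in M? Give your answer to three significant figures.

Step 1: 300 μL brought to 6 mL → factor 6000/300 = 20
Step 2: 0.4 mL brought to 1 mL → factor 1/0.4 = 2.5
Step 3: 5-fold → factor 5
Step 4: 50 μL + 950 μL = 1000 μL total → factor 1000/50 = 20
Step 5: 80 μL brought to 1.28 mL → factor 1280/80 = 16
Step 6: 40 μL brought to 120 μL → factor 120/40 = 3
Overall dilution factor = 20 × 2.5 × 5 × 20 × 16 × 3 = 2.4 × 10^5
Stock = 1.04 × 10^4 nM × 2.4 × 10^5 = 2.496 × 10^9 nM = 2.50 M

2.50 M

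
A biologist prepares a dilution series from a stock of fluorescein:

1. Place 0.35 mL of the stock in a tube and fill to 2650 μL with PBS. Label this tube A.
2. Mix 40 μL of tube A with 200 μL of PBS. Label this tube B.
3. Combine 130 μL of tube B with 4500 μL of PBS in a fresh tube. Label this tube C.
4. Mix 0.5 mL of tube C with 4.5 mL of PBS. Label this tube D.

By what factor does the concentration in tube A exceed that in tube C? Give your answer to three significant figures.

214

Step 1: 0.35 mL brought to 2650 μL → factor 2.65/0.35 = 7.5714
Step 2: 40 μL + 200 μL = 240 μL total → factor 240/40 = 6
Step 3: 130 μL + 4500 μL = 4630 μL total → factor 4630/130 = 35.615
Dilution factor to tube A = 7.5714; to tube C = 1618
[tube A]/[tube C] = (factor to tube C)/(factor to tube A) = 1618/7.5714 = 214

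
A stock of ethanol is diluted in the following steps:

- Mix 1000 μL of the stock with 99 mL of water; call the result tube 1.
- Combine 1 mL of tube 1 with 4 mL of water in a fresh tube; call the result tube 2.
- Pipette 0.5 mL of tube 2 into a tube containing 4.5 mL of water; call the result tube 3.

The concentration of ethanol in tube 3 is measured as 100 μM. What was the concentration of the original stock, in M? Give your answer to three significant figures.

0.500 M

Step 1: 1000 μL + 99 mL = 1 × 10^5 μL total → factor 1 × 10^5/1000 = 100
Step 2: 1 mL + 4 mL = 5 mL total → factor 5/1 = 5
Step 3: 0.5 mL + 4.5 mL = 5 mL total → factor 5/0.5 = 10
Overall dilution factor = 100 × 5 × 10 = 5000
Stock = 100 μM × 5000 = 5.000 × 10^5 μM = 0.500 M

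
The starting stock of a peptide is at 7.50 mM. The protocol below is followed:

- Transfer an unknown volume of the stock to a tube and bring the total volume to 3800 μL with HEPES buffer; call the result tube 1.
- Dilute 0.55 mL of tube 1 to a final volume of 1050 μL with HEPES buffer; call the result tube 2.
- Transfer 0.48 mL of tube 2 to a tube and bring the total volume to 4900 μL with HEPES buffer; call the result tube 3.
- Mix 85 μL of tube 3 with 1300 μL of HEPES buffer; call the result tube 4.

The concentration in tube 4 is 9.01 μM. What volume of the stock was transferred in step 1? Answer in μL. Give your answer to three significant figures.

1.45 × 10^3 μL

Step 1: v brought to 3800 μL → factor = 3800 μL/v
Step 2: 0.55 mL brought to 1050 μL → factor 1.05/0.55 = 1.9091
Step 3: 0.48 mL brought to 4900 μL → factor 4.9/0.48 = 10.208
Step 4: 85 μL + 1300 μL = 1385 μL total → factor 1385/85 = 16.294
Product of known-step factors = 317.55
Overall factor = 7.50 mM / (9.01 μM) = 832.41
Step-1 factor = 832.41 / 317.55 = 2.6213
v = 3800 μL / 2.6213 = 1.45 × 10^3 μL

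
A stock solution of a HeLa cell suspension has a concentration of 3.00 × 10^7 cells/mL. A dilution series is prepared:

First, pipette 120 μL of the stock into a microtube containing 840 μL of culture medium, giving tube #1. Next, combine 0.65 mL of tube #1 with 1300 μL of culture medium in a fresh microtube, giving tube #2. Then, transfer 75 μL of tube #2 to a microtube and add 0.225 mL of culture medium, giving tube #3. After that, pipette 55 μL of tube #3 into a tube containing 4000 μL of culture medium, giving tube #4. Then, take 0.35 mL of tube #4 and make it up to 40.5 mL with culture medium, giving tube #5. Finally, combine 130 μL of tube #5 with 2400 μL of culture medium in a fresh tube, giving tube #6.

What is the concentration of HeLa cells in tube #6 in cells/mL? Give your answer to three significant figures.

1.88 cells/mL

Step 1: 120 μL + 840 μL = 960 μL total → factor 960/120 = 8
Step 2: 0.65 mL + 1300 μL = 1.95 mL total → factor 1.95/0.65 = 3
Step 3: 75 μL + 0.225 mL = 300 μL total → factor 300/75 = 4
Step 4: 55 μL + 4000 μL = 4055 μL total → factor 4055/55 = 73.727
Step 5: 0.35 mL brought to 40.5 mL → factor 40.5/0.35 = 115.71
Step 6: 130 μL + 2400 μL = 2530 μL total → factor 2530/130 = 19.462
Overall dilution factor = 8 × 3 × 4 × 73.727 × 115.71 × 19.462 = 1.5939 × 10^7
Final = 3.00 × 10^7 cells/mL / 1.5939 × 10^7 = 1.88 cells/mL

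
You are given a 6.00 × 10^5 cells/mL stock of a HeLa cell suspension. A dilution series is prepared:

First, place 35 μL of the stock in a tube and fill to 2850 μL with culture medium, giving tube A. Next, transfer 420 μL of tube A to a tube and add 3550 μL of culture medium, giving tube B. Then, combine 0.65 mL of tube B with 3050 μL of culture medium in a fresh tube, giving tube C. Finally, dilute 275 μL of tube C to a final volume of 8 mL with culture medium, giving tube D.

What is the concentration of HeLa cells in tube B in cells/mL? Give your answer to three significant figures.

780 cells/mL

Step 1: 35 μL brought to 2850 μL → factor 2850/35 = 81.429
Step 2: 420 μL + 3550 μL = 3970 μL total → factor 3970/420 = 9.4524
Dilution factor through tube B = 81.429 × 9.4524 = 769.69
[tube B] = 6.00 × 10^5 cells/mL / 769.69 = 780 cells/mL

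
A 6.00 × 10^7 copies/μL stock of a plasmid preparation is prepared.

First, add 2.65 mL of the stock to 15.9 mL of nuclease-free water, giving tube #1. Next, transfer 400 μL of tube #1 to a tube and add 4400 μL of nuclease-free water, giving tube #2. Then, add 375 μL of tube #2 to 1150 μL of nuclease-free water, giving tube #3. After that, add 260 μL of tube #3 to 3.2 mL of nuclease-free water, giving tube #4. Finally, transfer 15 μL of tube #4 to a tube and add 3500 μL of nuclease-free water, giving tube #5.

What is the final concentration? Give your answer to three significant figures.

56.3 copies/μL

Step 1: 2.65 mL + 15.9 mL = 18.55 mL total → factor 18.55/2.65 = 7
Step 2: 400 μL + 4400 μL = 4800 μL total → factor 4800/400 = 12
Step 3: 375 μL + 1150 μL = 1525 μL total → factor 1525/375 = 4.0667
Step 4: 260 μL + 3.2 mL = 3460 μL total → factor 3460/260 = 13.308
Step 5: 15 μL + 3500 μL = 3515 μL total → factor 3515/15 = 234.33
Overall dilution factor = 7 × 12 × 4.0667 × 13.308 × 234.33 = 1.0653 × 10^6
Final = 6.00 × 10^7 copies/μL / 1.0653 × 10^6 = 56.3 copies/μL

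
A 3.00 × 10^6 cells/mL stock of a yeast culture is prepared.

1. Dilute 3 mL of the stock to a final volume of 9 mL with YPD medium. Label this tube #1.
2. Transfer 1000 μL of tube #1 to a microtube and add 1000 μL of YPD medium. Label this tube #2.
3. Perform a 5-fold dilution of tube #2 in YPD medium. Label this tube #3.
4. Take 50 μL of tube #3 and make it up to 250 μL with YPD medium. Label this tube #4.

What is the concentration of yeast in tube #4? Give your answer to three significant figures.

Step 1: 3 mL brought to 9 mL → factor 9/3 = 3
Step 2: 1000 μL + 1000 μL = 2000 μL total → factor 2000/1000 = 2
Step 3: 5-fold → factor 5
Step 4: 50 μL brought to 250 μL → factor 250/50 = 5
Overall dilution factor = 3 × 2 × 5 × 5 = 150
Final = 3.00 × 10^6 cells/mL / 150 = 2.00 × 10^4 cells/mL

2.00 × 10^4 cells/mL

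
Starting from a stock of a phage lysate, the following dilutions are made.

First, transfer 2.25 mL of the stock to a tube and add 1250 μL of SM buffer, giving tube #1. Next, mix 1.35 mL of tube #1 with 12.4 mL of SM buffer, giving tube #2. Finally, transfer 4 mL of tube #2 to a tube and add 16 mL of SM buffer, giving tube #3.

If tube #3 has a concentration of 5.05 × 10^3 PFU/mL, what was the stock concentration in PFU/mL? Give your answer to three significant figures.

4.00 × 10^5 PFU/mL

Step 1: 2.25 mL + 1250 μL = 3.5 mL total → factor 3.5/2.25 = 1.5556
Step 2: 1.35 mL + 12.4 mL = 13.75 mL total → factor 13.75/1.35 = 10.185
Step 3: 4 mL + 16 mL = 20 mL total → factor 20/4 = 5
Overall dilution factor = 1.5556 × 10.185 × 5 = 79.218
Stock = 5.05 × 10^3 PFU/mL × 79.218 = 4.00 × 10^5 PFU/mL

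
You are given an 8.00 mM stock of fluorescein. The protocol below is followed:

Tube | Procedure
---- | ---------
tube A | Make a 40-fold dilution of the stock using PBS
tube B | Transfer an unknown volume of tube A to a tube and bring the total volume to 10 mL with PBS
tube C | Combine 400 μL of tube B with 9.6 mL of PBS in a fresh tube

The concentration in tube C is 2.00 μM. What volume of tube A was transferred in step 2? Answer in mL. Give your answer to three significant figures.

Step 1: 40-fold → factor 40
Step 2: v brought to 10 mL → factor = 10 mL/v
Step 3: 400 μL + 9.6 mL = 10000 μL total → factor 10000/400 = 25
Product of known-step factors = 1000
Overall factor = 8.00 mM / (2.00 μM) = 4000
Step-2 factor = 4000 / 1000 = 4
v = 10 mL / 4 = 2.50 mL

2.50 mL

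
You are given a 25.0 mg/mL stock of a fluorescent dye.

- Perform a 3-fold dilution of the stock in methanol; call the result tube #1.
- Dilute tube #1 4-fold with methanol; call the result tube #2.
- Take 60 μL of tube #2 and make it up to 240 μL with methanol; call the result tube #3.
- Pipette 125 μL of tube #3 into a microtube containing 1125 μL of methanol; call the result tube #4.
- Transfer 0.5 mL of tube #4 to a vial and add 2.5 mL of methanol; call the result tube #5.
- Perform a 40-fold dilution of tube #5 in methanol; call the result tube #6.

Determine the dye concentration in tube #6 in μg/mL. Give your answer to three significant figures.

Step 1: 3-fold → factor 3
Step 2: 4-fold → factor 4
Step 3: 60 μL brought to 240 μL → factor 240/60 = 4
Step 4: 125 μL + 1125 μL = 1250 μL total → factor 1250/125 = 10
Step 5: 0.5 mL + 2.5 mL = 3 mL total → factor 3/0.5 = 6
Step 6: 40-fold → factor 40
Overall dilution factor = 3 × 4 × 4 × 10 × 6 × 40 = 1.152 × 10^5
Final = 25.0 mg/mL / 1.152 × 10^5 = 0.0002170 mg/mL = 0.217 μg/mL

0.217 μg/mL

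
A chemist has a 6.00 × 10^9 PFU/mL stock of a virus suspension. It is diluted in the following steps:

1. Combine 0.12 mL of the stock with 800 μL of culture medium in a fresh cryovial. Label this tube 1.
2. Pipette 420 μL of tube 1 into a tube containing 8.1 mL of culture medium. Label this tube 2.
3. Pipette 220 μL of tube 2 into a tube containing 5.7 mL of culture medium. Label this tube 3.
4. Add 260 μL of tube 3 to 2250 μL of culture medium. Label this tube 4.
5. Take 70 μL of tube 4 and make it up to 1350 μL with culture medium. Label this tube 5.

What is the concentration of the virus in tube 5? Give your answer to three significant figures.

Step 1: 0.12 mL + 800 μL = 0.92 mL total → factor 0.92/0.12 = 7.6667
Step 2: 420 μL + 8.1 mL = 8520 μL total → factor 8520/420 = 20.286
Step 3: 220 μL + 5.7 mL = 5920 μL total → factor 5920/220 = 26.909
Step 4: 260 μL + 2250 μL = 2510 μL total → factor 2510/260 = 9.6538
Step 5: 70 μL brought to 1350 μL → factor 1350/70 = 19.286
Overall dilution factor = 7.6667 × 20.286 × 26.909 × 9.6538 × 19.286 = 7.7917 × 10^5
Final = 6.00 × 10^9 PFU/mL / 7.7917 × 10^5 = 7.70 × 10^3 PFU/mL

7.70 × 10^3 PFU/mL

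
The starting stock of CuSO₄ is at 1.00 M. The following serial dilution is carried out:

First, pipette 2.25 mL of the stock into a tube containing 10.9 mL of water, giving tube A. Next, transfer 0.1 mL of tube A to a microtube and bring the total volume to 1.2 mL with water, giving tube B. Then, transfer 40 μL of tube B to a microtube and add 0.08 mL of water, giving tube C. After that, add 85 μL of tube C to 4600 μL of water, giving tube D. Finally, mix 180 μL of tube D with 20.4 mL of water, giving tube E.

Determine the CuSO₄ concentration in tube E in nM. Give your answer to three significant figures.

754 nM

Step 1: 2.25 mL + 10.9 mL = 13.15 mL total → factor 13.15/2.25 = 5.8444
Step 2: 0.1 mL brought to 1.2 mL → factor 1.2/0.1 = 12
Step 3: 40 μL + 0.08 mL = 120 μL total → factor 120/40 = 3
Step 4: 85 μL + 4600 μL = 4685 μL total → factor 4685/85 = 55.118
Step 5: 180 μL + 20.4 mL = 20580 μL total → factor 20580/180 = 114.33
Overall dilution factor = 5.8444 × 12 × 3 × 55.118 × 114.33 = 1.3259 × 10^6
Final = 1.00 M / 1.3259 × 10^6 = 7.542 × 10^-7 M = 754 nM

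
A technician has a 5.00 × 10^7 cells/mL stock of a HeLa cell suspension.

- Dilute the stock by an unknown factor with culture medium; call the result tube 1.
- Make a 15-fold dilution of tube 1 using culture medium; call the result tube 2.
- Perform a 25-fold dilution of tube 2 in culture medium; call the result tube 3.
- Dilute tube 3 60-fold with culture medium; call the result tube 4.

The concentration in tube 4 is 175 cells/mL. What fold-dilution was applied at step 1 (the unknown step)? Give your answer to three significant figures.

Step 1: unknown factor x
Step 2: 15-fold → factor 15
Step 3: 25-fold → factor 25
Step 4: 60-fold → factor 60
Product of known-step factors = 22500
Overall factor = 5.00 × 10^7 cells/mL / (175 cells/mL) = 2.8571 × 10^5
x = 2.8571 × 10^5 / 22500 = 12.7

12.7-fold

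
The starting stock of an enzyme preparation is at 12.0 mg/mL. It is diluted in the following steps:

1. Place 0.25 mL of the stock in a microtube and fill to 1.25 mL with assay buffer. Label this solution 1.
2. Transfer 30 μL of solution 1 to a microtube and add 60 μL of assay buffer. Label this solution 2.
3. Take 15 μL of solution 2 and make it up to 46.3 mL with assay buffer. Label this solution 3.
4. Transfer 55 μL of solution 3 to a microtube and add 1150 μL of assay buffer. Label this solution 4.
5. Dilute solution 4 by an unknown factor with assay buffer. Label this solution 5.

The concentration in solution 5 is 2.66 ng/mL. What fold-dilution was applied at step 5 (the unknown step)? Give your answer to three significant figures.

4.45-fold

Step 1: 0.25 mL brought to 1.25 mL → factor 1.25/0.25 = 5
Step 2: 30 μL + 60 μL = 90 μL total → factor 90/30 = 3
Step 3: 15 μL brought to 46.3 mL → factor 46300/15 = 3086.7
Step 4: 55 μL + 1150 μL = 1205 μL total → factor 1205/55 = 21.909
Step 5: unknown factor x
Product of known-step factors = 1.0144 × 10^6
Overall factor = 12.0 mg/mL / (2.66 ng/mL) = 4.5113 × 10^6
x = 4.5113 × 10^6 / 1.0144 × 10^6 = 4.45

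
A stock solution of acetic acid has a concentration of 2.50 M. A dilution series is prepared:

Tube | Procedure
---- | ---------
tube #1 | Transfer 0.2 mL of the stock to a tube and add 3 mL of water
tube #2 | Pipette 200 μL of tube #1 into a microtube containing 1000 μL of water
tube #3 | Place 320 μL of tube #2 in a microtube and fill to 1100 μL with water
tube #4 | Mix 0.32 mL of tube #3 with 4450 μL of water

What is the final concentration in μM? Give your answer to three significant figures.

Step 1: 0.2 mL + 3 mL = 3.2 mL total → factor 3.2/0.2 = 16
Step 2: 200 μL + 1000 μL = 1200 μL total → factor 1200/200 = 6
Step 3: 320 μL brought to 1100 μL → factor 1100/320 = 3.4375
Step 4: 0.32 mL + 4450 μL = 4.77 mL total → factor 4.77/0.32 = 14.906
Overall dilution factor = 16 × 6 × 3.4375 × 14.906 = 4919.1
Final = 2.50 M / 4919.1 = 0.0005082 M = 508 μM

508 μM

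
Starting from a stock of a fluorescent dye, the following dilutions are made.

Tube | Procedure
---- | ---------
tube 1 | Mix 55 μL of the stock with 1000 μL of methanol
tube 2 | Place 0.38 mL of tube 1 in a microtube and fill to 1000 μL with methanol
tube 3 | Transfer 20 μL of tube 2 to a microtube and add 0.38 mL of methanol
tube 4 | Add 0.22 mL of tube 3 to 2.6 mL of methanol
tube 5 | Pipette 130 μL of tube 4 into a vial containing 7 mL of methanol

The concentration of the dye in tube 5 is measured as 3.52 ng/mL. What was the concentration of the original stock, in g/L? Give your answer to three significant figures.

Step 1: 55 μL + 1000 μL = 1055 μL total → factor 1055/55 = 19.182
Step 2: 0.38 mL brought to 1000 μL → factor 1/0.38 = 2.6316
Step 3: 20 μL + 0.38 mL = 400 μL total → factor 400/20 = 20
Step 4: 0.22 mL + 2.6 mL = 2.82 mL total → factor 2.82/0.22 = 12.818
Step 5: 130 μL + 7 mL = 7130 μL total → factor 7130/130 = 54.846
Overall dilution factor = 19.182 × 2.6316 × 20 × 12.818 × 54.846 = 7.0976 × 10^5
Stock = 3.52 ng/mL × 7.0976 × 10^5 = 2.498 × 10^6 ng/mL = 2.50 g/L

2.50 g/L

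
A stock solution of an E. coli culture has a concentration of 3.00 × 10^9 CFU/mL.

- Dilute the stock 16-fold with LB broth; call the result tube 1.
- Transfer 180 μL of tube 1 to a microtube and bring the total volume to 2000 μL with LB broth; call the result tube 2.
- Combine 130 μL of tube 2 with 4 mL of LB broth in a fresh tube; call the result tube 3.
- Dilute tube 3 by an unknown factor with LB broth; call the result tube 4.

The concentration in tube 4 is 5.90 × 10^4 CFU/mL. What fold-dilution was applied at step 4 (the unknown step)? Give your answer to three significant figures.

Step 1: 16-fold → factor 16
Step 2: 180 μL brought to 2000 μL → factor 2000/180 = 11.111
Step 3: 130 μL + 4 mL = 4130 μL total → factor 4130/130 = 31.769
Step 4: unknown factor x
Product of known-step factors = 5647.9
Overall factor = 3.00 × 10^9 CFU/mL / (5.90 × 10^4 CFU/mL) = 50847
x = 50847 / 5647.9 = 9.00

9.00-fold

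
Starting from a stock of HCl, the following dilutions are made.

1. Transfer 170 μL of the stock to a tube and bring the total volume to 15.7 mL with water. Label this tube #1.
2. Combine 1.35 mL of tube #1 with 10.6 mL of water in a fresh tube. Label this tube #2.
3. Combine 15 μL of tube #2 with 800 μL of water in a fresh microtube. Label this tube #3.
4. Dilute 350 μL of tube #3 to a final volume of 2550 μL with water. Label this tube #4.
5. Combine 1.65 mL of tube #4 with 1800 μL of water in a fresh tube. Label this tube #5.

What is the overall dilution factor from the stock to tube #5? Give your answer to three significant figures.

6.77 × 10^5

Step 1: 170 μL brought to 15.7 mL → factor 15700/170 = 92.353
Step 2: 1.35 mL + 10.6 mL = 11.95 mL total → factor 11.95/1.35 = 8.8519
Step 3: 15 μL + 800 μL = 815 μL total → factor 815/15 = 54.333
Step 4: 350 μL brought to 2550 μL → factor 2550/350 = 7.2857
Step 5: 1.65 mL + 1800 μL = 3.45 mL total → factor 3.45/1.65 = 2.0909
Overall dilution factor = 92.353 × 8.8519 × 54.333 × 7.2857 × 2.0909 = 6.7664 × 10^5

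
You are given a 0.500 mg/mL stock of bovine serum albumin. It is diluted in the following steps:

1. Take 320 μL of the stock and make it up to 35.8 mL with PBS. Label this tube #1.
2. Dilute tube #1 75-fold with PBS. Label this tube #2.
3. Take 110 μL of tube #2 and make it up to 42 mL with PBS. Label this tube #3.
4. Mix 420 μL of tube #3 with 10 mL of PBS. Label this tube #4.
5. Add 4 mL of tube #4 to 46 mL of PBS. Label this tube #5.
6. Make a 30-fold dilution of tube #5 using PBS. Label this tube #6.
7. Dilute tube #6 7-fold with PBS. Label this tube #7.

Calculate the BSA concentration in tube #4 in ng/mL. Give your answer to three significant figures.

Step 1: 320 μL brought to 35.8 mL → factor 35800/320 = 111.88
Step 2: 75-fold → factor 75
Step 3: 110 μL brought to 42 mL → factor 42000/110 = 381.82
Step 4: 420 μL + 10 mL = 10420 μL total → factor 10420/420 = 24.81
Dilution factor through tube #4 = 111.88 × 75 × 381.82 × 24.81 = 7.9482 × 10^7
[tube #4] = 0.500 mg/mL / 7.9482 × 10^7 = 6.291 × 10^-9 mg/mL = 0.00629 ng/mL

0.00629 ng/mL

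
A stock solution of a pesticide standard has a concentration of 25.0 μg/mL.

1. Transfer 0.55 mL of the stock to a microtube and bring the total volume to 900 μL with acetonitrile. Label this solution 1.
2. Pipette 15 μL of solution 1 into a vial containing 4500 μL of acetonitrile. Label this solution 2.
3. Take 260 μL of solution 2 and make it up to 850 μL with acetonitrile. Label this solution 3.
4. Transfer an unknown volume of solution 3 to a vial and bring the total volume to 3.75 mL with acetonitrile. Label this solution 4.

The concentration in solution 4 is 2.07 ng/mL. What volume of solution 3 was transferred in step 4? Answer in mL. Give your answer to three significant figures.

Step 1: 0.55 mL brought to 900 μL → factor 0.9/0.55 = 1.6364
Step 2: 15 μL + 4500 μL = 4515 μL total → factor 4515/15 = 301
Step 3: 260 μL brought to 850 μL → factor 850/260 = 3.2692
Step 4: v brought to 3.75 mL → factor = 3.75 mL/v
Product of known-step factors = 1610.2
Overall factor = 25.0 μg/mL / (2.07 ng/mL) = 12077
Step-4 factor = 12077 / 1610.2 = 7.5003
v = 3.75 mL / 7.5003 = 0.500 mL

0.500 mL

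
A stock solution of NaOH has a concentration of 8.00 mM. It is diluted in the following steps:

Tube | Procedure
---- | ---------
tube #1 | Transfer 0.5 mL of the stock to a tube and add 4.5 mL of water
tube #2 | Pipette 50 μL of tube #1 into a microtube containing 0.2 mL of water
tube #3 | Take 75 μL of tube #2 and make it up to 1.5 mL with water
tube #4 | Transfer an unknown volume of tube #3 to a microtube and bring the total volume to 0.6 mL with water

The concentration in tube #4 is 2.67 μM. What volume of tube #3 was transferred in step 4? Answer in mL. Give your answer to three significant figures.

0.200 mL

Step 1: 0.5 mL + 4.5 mL = 5 mL total → factor 5/0.5 = 10
Step 2: 50 μL + 0.2 mL = 250 μL total → factor 250/50 = 5
Step 3: 75 μL brought to 1.5 mL → factor 1500/75 = 20
Step 4: v brought to 0.6 mL → factor = 0.6 mL/v
Product of known-step factors = 1000
Overall factor = 8.00 mM / (2.67 μM) = 2996.3
Step-4 factor = 2996.3 / 1000 = 2.9963
v = 0.6 mL / 2.9963 = 0.200 mL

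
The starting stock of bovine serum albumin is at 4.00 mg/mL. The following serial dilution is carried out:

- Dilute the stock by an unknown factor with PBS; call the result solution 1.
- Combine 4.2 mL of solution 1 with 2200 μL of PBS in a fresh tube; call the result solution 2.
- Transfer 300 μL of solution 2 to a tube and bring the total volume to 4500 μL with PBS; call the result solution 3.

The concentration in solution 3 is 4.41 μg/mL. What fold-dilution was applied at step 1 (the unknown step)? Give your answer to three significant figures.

39.7-fold

Step 1: unknown factor x
Step 2: 4.2 mL + 2200 μL = 6.4 mL total → factor 6.4/4.2 = 1.5238
Step 3: 300 μL brought to 4500 μL → factor 4500/300 = 15
Product of known-step factors = 22.857
Overall factor = 4.00 mg/mL / (4.41 μg/mL) = 907.03
x = 907.03 / 22.857 = 39.7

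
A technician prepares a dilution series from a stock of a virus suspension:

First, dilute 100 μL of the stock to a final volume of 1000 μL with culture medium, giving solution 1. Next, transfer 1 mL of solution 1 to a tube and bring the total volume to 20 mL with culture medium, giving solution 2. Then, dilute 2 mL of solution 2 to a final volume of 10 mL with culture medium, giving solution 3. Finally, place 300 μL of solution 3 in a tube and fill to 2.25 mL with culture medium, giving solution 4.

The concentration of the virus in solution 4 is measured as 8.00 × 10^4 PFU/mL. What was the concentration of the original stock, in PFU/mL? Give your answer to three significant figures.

Step 1: 100 μL brought to 1000 μL → factor 1000/100 = 10
Step 2: 1 mL brought to 20 mL → factor 20/1 = 20
Step 3: 2 mL brought to 10 mL → factor 10/2 = 5
Step 4: 300 μL brought to 2.25 mL → factor 2250/300 = 7.5
Overall dilution factor = 10 × 20 × 5 × 7.5 = 7500
Stock = 8.00 × 10^4 PFU/mL × 7500 = 6.00 × 10^8 PFU/mL

6.00 × 10^8 PFU/mL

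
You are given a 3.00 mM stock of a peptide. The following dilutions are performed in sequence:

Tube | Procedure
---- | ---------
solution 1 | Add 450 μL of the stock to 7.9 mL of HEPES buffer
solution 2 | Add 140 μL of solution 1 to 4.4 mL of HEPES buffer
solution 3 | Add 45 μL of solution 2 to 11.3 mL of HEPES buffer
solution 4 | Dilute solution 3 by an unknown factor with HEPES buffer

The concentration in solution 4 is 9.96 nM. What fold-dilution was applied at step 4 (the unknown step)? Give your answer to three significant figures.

Step 1: 450 μL + 7.9 mL = 8350 μL total → factor 8350/450 = 18.556
Step 2: 140 μL + 4.4 mL = 4540 μL total → factor 4540/140 = 32.429
Step 3: 45 μL + 11.3 mL = 11345 μL total → factor 11345/45 = 252.11
Step 4: unknown factor x
Product of known-step factors = 1.517 × 10^5
Overall factor = 3.00 mM / (9.96 nM) = 3.012 × 10^5
x = 3.012 × 10^5 / 1.517 × 10^5 = 1.99

1.99-fold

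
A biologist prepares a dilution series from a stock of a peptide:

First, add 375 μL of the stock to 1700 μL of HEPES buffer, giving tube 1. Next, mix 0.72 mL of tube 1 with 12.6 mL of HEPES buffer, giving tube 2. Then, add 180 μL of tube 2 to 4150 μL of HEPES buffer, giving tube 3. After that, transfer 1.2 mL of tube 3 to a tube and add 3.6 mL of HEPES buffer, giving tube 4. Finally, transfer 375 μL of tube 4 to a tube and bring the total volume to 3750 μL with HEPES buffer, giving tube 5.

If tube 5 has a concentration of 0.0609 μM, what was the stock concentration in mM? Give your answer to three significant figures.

6.00 mM

Step 1: 375 μL + 1700 μL = 2075 μL total → factor 2075/375 = 5.5333
Step 2: 0.72 mL + 12.6 mL = 13.32 mL total → factor 13.32/0.72 = 18.5
Step 3: 180 μL + 4150 μL = 4330 μL total → factor 4330/180 = 24.056
Step 4: 1.2 mL + 3.6 mL = 4.8 mL total → factor 4.8/1.2 = 4
Step 5: 375 μL brought to 3750 μL → factor 3750/375 = 10
Overall dilution factor = 5.5333 × 18.5 × 24.056 × 4 × 10 = 98499
Stock = 0.0609 μM × 98499 = 5999 μM = 6.00 mM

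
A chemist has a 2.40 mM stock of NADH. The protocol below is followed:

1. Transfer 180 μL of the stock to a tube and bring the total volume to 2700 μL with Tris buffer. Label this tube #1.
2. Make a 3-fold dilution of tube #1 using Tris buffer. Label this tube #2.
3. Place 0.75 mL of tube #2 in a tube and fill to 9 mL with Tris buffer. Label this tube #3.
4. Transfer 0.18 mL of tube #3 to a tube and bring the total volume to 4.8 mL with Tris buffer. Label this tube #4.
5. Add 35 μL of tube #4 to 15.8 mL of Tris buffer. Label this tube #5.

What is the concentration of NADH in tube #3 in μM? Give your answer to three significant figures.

Step 1: 180 μL brought to 2700 μL → factor 2700/180 = 15
Step 2: 3-fold → factor 3
Step 3: 0.75 mL brought to 9 mL → factor 9/0.75 = 12
Dilution factor through tube #3 = 15 × 3 × 12 = 540
[tube #3] = 2.40 mM / 540 = 0.004444 mM = 4.44 μM

4.44 μM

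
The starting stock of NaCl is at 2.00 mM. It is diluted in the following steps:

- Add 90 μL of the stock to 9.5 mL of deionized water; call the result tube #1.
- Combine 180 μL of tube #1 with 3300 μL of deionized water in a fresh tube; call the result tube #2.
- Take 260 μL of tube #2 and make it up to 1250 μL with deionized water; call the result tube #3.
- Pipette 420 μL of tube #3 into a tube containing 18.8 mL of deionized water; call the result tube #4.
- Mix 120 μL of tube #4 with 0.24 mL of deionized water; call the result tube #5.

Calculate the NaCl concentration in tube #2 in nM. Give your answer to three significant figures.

Step 1: 90 μL + 9.5 mL = 9590 μL total → factor 9590/90 = 106.56
Step 2: 180 μL + 3300 μL = 3480 μL total → factor 3480/180 = 19.333
Dilution factor through tube #2 = 106.56 × 19.333 = 2060.1
[tube #2] = 2.00 mM / 2060.1 = 0.0009708 mM = 971 nM

971 nM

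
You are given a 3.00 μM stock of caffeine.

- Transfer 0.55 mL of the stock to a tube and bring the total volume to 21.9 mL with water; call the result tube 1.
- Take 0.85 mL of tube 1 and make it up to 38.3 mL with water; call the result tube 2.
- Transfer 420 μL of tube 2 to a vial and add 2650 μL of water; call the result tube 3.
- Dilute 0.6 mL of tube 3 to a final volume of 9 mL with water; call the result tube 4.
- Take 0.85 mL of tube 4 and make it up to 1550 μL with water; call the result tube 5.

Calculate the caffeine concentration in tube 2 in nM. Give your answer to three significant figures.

Step 1: 0.55 mL brought to 21.9 mL → factor 21.9/0.55 = 39.818
Step 2: 0.85 mL brought to 38.3 mL → factor 38.3/0.85 = 45.059
Dilution factor through tube 2 = 39.818 × 45.059 = 1794.2
[tube 2] = 3.00 μM / 1794.2 = 0.001672 μM = 1.67 nM

1.67 nM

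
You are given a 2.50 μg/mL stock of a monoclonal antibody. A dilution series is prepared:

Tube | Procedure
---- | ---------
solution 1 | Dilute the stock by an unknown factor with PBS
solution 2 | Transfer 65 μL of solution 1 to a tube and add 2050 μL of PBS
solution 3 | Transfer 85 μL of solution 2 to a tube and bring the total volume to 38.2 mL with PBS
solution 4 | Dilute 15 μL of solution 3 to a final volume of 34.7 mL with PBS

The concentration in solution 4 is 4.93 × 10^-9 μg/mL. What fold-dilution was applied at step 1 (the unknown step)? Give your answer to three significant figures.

Step 1: unknown factor x
Step 2: 65 μL + 2050 μL = 2115 μL total → factor 2115/65 = 32.538
Step 3: 85 μL brought to 38.2 mL → factor 38200/85 = 449.41
Step 4: 15 μL brought to 34.7 mL → factor 34700/15 = 2313.3
Product of known-step factors = 3.3828 × 10^7
Overall factor = 2.50 μg/mL / (4.93 × 10^-9 μg/mL) = 5.071 × 10^8
x = 5.071 × 10^8 / 3.3828 × 10^7 = 15.0

15.0-fold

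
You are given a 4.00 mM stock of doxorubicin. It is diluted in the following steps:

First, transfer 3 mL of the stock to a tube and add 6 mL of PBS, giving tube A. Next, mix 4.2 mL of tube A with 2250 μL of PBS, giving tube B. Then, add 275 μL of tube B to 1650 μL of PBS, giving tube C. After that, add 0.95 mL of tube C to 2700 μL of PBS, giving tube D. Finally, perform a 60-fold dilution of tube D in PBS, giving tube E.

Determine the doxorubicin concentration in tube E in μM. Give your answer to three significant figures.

Step 1: 3 mL + 6 mL = 9 mL total → factor 9/3 = 3
Step 2: 4.2 mL + 2250 μL = 6.45 mL total → factor 6.45/4.2 = 1.5357
Step 3: 275 μL + 1650 μL = 1925 μL total → factor 1925/275 = 7
Step 4: 0.95 mL + 2700 μL = 3.65 mL total → factor 3.65/0.95 = 3.8421
Step 5: 60-fold → factor 60
Overall dilution factor = 3 × 1.5357 × 7 × 3.8421 × 60 = 7434.5
Final = 4.00 mM / 7434.5 = 0.0005380 mM = 0.538 μM

0.538 μM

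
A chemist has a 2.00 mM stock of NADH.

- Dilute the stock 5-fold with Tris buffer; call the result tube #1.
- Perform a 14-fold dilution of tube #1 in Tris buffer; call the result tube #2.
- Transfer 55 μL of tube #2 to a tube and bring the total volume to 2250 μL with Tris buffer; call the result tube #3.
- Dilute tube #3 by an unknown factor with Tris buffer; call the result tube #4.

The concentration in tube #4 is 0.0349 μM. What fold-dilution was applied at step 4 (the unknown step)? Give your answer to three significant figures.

20.0-fold

Step 1: 5-fold → factor 5
Step 2: 14-fold → factor 14
Step 3: 55 μL brought to 2250 μL → factor 2250/55 = 40.909
Step 4: unknown factor x
Product of known-step factors = 2863.6
Overall factor = 2.00 mM / (0.0349 μM) = 57307
x = 57307 / 2863.6 = 20.0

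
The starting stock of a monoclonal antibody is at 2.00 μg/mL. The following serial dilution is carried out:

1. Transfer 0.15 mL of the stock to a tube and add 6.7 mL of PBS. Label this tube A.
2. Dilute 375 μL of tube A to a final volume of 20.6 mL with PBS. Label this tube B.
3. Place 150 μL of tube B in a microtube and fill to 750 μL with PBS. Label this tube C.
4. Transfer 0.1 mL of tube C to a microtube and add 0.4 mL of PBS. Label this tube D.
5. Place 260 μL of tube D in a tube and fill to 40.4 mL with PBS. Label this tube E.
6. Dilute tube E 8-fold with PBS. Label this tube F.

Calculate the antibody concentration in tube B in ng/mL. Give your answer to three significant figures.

0.797 ng/mL

Step 1: 0.15 mL + 6.7 mL = 6.85 mL total → factor 6.85/0.15 = 45.667
Step 2: 375 μL brought to 20.6 mL → factor 20600/375 = 54.933
Dilution factor through tube B = 45.667 × 54.933 = 2508.6
[tube B] = 2.00 μg/mL / 2508.6 = 0.0007973 μg/mL = 0.797 ng/mL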